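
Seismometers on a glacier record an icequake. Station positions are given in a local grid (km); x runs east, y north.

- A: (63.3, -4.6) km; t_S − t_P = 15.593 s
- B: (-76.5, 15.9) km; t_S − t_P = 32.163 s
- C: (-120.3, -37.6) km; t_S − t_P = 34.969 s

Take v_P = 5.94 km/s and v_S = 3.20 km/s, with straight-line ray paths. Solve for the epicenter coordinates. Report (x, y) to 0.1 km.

Distance from S−P lag: d = Δt · v_P v_S / (v_P − v_S) = Δt · (5.94·3.20)/(5.94−3.20) ≈ 6.9372·Δt.
So d_A = 108.17, d_B = 223.12, d_C = 242.59 km.
Circle about each station: (x − 63.3)² + (y + 4.6)² = 108.17²; (x + 76.5)² + (y − 15.9)² = 223.12²; (x + 120.3)² + (y + 37.6)² = 242.59².
Subtracting pairs of circle equations eliminates x²+y² and gives linear equations (the radical axes):
-279.6 x + 41.0 y = -36004.78
-367.2 x − 66.0 y = -35291.36
Solving the 2×2 system: x ≈ 114.1, y ≈ -100.1 km.

(114.1, -100.1)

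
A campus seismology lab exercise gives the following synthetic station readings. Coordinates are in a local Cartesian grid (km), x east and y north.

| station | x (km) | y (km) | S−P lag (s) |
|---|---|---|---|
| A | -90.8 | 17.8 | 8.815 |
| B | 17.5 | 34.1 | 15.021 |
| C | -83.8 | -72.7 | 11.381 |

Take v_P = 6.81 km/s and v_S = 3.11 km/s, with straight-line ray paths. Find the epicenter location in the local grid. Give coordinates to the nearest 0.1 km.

-52.8 km east, -15.4 km north

Distance from S−P lag: d = Δt · v_P v_S / (v_P − v_S) = Δt · (6.81·3.11)/(6.81−3.11) ≈ 5.7241·Δt.
So d_A = 50.46, d_B = 85.98, d_C = 65.15 km.
Circle about each station: (x + 90.8)² + (y − 17.8)² = 50.46²; (x − 17.5)² + (y − 34.1)² = 85.98²; (x + 83.8)² + (y + 72.7)² = 65.15².
Subtracting pairs of circle equations eliminates x²+y² and gives linear equations (the radical axes):
216.6 x + 32.6 y = -11938.77
14.0 x − 181.0 y = 2047.94
Solving the 2×2 system: x ≈ -52.8, y ≈ -15.4 km.
Check against A (with the unrounded x, y): √((x + 90.8)²+(y − 17.8)²) = 50.46 ≈ 50.46 km. ✓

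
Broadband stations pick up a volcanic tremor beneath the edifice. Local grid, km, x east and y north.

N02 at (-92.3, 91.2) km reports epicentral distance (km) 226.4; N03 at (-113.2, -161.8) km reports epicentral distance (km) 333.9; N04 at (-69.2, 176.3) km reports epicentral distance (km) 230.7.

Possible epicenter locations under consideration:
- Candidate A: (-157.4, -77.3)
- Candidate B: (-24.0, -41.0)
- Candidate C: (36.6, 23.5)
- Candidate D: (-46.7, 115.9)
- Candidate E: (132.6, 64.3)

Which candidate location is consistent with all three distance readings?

For each candidate, compare |candidate − station| to the reported distance:
Candidate A: residuals N02 45.8, N03 238.5, N04 37.8 → max 238.5 km
Candidate B: residuals N02 77.6, N03 183.7, N04 8.7 → max 183.7 km
Candidate C: residuals N02 80.8, N03 95.6, N04 44.8 → max 95.6 km
Candidate D: residuals N02 174.5, N03 48.3, N04 166.2 → max 174.5 km
Candidate E: residuals N02 0.1, N03 0.1, N04 0.1 → max 0.1 km
Only Candidate E has all residuals ≈ 0.

Candidate E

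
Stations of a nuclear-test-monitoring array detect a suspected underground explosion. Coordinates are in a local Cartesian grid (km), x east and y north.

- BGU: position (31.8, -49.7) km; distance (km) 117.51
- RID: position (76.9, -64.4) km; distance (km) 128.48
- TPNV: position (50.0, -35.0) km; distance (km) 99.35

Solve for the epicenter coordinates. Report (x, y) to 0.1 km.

Circle about each station: (x − 31.8)² + (y + 49.7)² = 117.51²; (x − 76.9)² + (y + 64.4)² = 128.48²; (x − 50.0)² + (y + 35.0)² = 99.35².
Subtracting pairs of circle equations eliminates x²+y² and gives linear equations (the radical axes):
90.2 x − 29.4 y = 3881.13
36.4 x + 29.4 y = 4181.85
Solving the 2×2 system: x ≈ 63.7, y ≈ 63.4 km.

(63.7, 63.4)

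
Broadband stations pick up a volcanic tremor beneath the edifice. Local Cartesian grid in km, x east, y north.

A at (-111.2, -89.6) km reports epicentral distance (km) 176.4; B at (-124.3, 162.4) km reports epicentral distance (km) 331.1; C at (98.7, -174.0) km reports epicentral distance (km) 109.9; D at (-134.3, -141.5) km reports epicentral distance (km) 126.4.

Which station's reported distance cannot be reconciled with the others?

Solve using three stations at a time. Using B, C, D (subtract circle equations pairwise → linear system) gives (x, y) ≈ (-8.0, -147.6).
Distances from that point to each station vs reported:
  A: calculated 118.4 vs reported 176.4 → residual 58.0 km
  B: calculated 331.1 vs reported 331.1 → residual 0.0 km
  C: calculated 109.9 vs reported 109.9 → residual 0.0 km
  D: calculated 126.4 vs reported 126.4 → residual 0.0 km
B, C, D are mutually consistent (residuals ≈ 0); A is off by 58.0 km.

A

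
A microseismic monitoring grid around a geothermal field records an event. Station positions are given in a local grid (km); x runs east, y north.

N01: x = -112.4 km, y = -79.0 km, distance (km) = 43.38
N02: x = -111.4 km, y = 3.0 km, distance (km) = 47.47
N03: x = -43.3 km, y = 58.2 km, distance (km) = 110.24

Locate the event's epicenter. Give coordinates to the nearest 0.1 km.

Circle about each station: (x + 112.4)² + (y + 79.0)² = 43.38²; (x + 111.4)² + (y − 3.0)² = 47.47²; (x + 43.3)² + (y − 58.2)² = 110.24².
Subtracting the N01 equation from the N02 and N03 equations removes the quadratic terms:
2.0 x + 164.0 y = -6827.38
138.2 x + 274.4 y = -23883.66
Solving the 2×2 system: x ≈ -92.4, y ≈ -40.5 km.
Check against N01 (with the unrounded x, y): √((x + 112.4)²+(y + 79.0)²) = 43.38 ≈ 43.38 km. ✓

(-92.4, -40.5)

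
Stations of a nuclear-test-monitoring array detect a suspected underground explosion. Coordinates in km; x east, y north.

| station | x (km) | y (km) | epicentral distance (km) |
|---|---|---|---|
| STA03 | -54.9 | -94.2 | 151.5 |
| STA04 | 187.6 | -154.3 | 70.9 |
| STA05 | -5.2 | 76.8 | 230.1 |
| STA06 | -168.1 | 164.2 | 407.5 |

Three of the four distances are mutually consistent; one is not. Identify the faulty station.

Solve using three stations at a time. Using STA04, STA05, STA06 (subtract circle equations pairwise → linear system) gives (x, y) ≈ (142.4, -99.7).
Distances from that point to each station vs reported:
  STA03: calculated 197.3 vs reported 151.5 → residual 45.8 km
  STA04: calculated 70.9 vs reported 70.9 → residual 0.0 km
  STA05: calculated 230.1 vs reported 230.1 → residual 0.0 km
  STA06: calculated 407.5 vs reported 407.5 → residual 0.0 km
STA04, STA05, STA06 are mutually consistent (residuals ≈ 0); STA03 is off by 45.8 km.

STA03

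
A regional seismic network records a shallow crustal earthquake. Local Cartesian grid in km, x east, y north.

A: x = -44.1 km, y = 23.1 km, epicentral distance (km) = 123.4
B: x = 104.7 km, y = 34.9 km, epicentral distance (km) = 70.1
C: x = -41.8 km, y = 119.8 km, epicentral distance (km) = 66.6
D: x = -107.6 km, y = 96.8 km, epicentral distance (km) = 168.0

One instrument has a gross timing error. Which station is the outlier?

C

Solve using three stations at a time. Using A, B, D (subtract circle equations pairwise → linear system) gives (x, y) ≈ (60.2, 89.0).
Distances from that point to each station vs reported:
  A: calculated 123.4 vs reported 123.4 → residual 0.0 km
  B: calculated 70.1 vs reported 70.1 → residual 0.0 km
  C: calculated 106.5 vs reported 66.6 → residual 39.9 km
  D: calculated 168.0 vs reported 168.0 → residual 0.0 km
A, B, D are mutually consistent (residuals ≈ 0); C is off by 39.9 km.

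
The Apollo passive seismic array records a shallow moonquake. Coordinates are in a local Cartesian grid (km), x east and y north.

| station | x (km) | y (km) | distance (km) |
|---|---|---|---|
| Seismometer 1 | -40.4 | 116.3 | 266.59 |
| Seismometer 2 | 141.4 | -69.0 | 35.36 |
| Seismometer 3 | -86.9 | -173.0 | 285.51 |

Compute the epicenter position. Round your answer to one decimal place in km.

Circle about each station: (x + 40.4)² + (y − 116.3)² = 266.59²; (x − 141.4)² + (y + 69.0)² = 35.36²; (x + 86.9)² + (y + 173.0)² = 285.51².
Subtracting pairs of circle equations eliminates x²+y² and gives linear equations (the radical axes):
363.6 x − 370.6 y = 79417.01
-93.0 x − 578.6 y = 11877.03
Solving the 2×2 system: x ≈ 169.7, y ≈ -47.8 km.
Check against Seismometer 1 (with the unrounded x, y): √((x + 40.4)²+(y − 116.3)²) = 266.59 ≈ 266.59 km. ✓

x ≈ 169.7 km, y ≈ -47.8 km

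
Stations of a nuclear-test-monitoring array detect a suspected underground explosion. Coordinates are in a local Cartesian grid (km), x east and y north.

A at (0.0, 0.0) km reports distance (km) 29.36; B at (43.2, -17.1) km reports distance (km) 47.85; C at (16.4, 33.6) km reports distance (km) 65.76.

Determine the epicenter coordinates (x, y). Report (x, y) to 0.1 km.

Circle about each station: x² + y² = 29.36²; (x − 43.2)² + (y + 17.1)² = 47.85²; (x − 16.4)² + (y − 33.6)² = 65.76².
Subtracting the A equation from the B and C equations removes the quadratic terms:
86.4 x − 34.2 y = 731.04
32.8 x + 67.2 y = -2064.45
Solving the 2×2 system: x ≈ -3.1, y ≈ -29.2 km.

x ≈ -3.1 km, y ≈ -29.2 km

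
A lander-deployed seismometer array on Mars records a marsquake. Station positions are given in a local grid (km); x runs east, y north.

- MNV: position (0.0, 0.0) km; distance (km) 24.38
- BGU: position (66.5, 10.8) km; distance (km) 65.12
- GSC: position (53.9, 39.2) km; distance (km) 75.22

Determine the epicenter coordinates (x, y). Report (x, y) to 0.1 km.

Circle about each station: x² + y² = 24.38²; (x − 66.5)² + (y − 10.8)² = 65.12²; (x − 53.9)² + (y − 39.2)² = 75.22².
Subtracting the MNV equation from the BGU and GSC equations removes the quadratic terms:
133.0 x + 21.6 y = 892.66
107.8 x + 78.4 y = -621.81
Solving the 2×2 system: x ≈ 10.3, y ≈ -22.1 km.

x ≈ 10.3 km, y ≈ -22.1 km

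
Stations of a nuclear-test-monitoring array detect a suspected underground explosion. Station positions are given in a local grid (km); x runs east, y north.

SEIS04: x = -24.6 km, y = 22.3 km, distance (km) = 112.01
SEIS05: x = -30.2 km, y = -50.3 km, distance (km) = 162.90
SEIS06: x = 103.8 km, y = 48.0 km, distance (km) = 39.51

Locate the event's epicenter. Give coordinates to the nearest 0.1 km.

(74.5, 74.5)

Circle about each station: (x + 24.6)² + (y − 22.3)² = 112.01²; (x + 30.2)² + (y + 50.3)² = 162.90²; (x − 103.8)² + (y − 48.0)² = 39.51².
Subtracting the SEIS04 equation from the SEIS05 and SEIS06 equations removes the quadratic terms:
-11.2 x − 145.2 y = -11650.49
256.8 x + 51.4 y = 22961.19
Solving the 2×2 system: x ≈ 74.5, y ≈ 74.5 km.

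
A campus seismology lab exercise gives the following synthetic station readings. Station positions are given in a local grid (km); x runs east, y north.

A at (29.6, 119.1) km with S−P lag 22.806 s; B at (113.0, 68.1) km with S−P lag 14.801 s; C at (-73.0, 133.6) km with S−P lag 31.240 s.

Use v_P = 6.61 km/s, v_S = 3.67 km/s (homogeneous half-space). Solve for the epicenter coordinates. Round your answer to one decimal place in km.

104.1 km east, -53.7 km north

Distance from S−P lag: d = Δt · v_P v_S / (v_P − v_S) = Δt · (6.61·3.67)/(6.61−3.67) ≈ 8.2513·Δt.
So d_A = 188.18, d_B = 122.13, d_C = 257.77 km.
Circle about each station: (x − 29.6)² + (y − 119.1)² = 188.18²; (x − 113.0)² + (y − 68.1)² = 122.13²; (x + 73.0)² + (y − 133.6)² = 257.77².
Subtracting the A equation from the B and C equations removes the quadratic terms:
166.8 x − 102.0 y = 22841.62
-205.2 x + 29.0 y = -22916.67
Solving the 2×2 system: x ≈ 104.1, y ≈ -53.7 km.
Check against A (with the unrounded x, y): √((x − 29.6)²+(y − 119.1)²) = 188.19 ≈ 188.18 km. ✓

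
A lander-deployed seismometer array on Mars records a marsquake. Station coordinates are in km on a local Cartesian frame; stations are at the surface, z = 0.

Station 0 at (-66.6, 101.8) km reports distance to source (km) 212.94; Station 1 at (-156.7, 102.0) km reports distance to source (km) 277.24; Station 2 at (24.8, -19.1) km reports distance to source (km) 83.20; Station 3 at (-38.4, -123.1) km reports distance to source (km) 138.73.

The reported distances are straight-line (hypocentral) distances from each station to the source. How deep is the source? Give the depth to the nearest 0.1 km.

Each station gives a sphere (x−x_i)² + (y−y_i)² + z² = d_i² (stations at z=0).
Subtracting the Station 0 sphere from Station 1 and Station 2: z² cancels, leaving linear equations in x and y:
-180.2 x + 0.4 y = -11358.48
182.8 x − 241.8 y = 24602.25
Solving: x ≈ 62.912, y ≈ -54.185 km (keep extra digits for the depth step; rounded: 62.9, -54.2).
Then from the Station 0 sphere: z² = 212.94² − (x + 66.6)² − (y − 101.8)² with x = 62.912, y = -54.185, so z ≈ 65.106 ≈ 65.1 km.
Check against Station 3 (with the unrounded solution): distance 138.75 ≈ 138.73 km. ✓

65.1 km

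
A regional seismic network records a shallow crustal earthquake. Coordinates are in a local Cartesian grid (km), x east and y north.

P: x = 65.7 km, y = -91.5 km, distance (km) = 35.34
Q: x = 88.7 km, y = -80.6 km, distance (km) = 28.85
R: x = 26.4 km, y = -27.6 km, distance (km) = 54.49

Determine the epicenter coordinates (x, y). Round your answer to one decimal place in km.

(72.4, -56.8)

Circle about each station: (x − 65.7)² + (y + 91.5)² = 35.34²; (x − 88.7)² + (y + 80.6)² = 28.85²; (x − 26.4)² + (y + 27.6)² = 54.49².
Subtracting the P equation from the Q and R equations removes the quadratic terms:
46.0 x + 21.8 y = 2091.90
-78.6 x + 127.8 y = -12950.26
Solving the 2×2 system: x ≈ 72.4, y ≈ -56.8 km.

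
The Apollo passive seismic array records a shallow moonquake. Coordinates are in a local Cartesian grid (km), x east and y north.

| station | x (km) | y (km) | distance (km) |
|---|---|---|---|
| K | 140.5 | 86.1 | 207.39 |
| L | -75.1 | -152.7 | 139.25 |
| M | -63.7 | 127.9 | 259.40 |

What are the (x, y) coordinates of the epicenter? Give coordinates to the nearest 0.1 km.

54.9 km east, -102.8 km north

Circle about each station: (x − 140.5)² + (y − 86.1)² = 207.39²; (x + 75.1)² + (y + 152.7)² = 139.25²; (x + 63.7)² + (y − 127.9)² = 259.40².
Subtracting the K equation from the L and M equations removes the quadratic terms:
-431.2 x − 477.6 y = 25423.89
-408.4 x + 83.6 y = -31015.11
Solving the 2×2 system: x ≈ 54.9, y ≈ -102.8 km.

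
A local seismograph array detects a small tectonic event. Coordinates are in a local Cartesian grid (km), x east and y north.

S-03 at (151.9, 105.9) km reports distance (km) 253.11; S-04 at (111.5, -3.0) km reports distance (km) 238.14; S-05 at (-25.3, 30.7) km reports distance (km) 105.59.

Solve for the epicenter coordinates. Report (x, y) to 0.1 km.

Circle about each station: (x − 151.9)² + (y − 105.9)² = 253.11²; (x − 111.5)² + (y + 3.0)² = 238.14²; (x + 25.3)² + (y − 30.7)² = 105.59².
Subtracting pairs of circle equations eliminates x²+y² and gives linear equations (the radical axes):
-80.8 x − 217.8 y = -14493.16
-354.4 x − 150.4 y = 20209.58
Solving the 2×2 system: x ≈ -101.2, y ≈ 104.1 km.
Check against S-03 (with the unrounded x, y): √((x − 151.9)²+(y − 105.9)²) = 253.10 ≈ 253.11 km. ✓

(-101.2, 104.1)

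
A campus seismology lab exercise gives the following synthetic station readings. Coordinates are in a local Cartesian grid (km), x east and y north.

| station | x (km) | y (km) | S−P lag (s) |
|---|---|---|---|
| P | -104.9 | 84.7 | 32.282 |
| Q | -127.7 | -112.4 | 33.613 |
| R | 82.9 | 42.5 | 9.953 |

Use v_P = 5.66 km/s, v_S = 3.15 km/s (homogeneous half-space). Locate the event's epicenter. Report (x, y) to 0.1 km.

(95.3, -27.1)

Distance from S−P lag: d = Δt · v_P v_S / (v_P − v_S) = Δt · (5.66·3.15)/(5.66−3.15) ≈ 7.1032·Δt.
So d_P = 229.31, d_Q = 238.76, d_R = 70.70 km.
Circle about each station: (x + 104.9)² + (y − 84.7)² = 229.31²; (x + 127.7)² + (y + 112.4)² = 238.76²; (x − 82.9)² + (y − 42.5)² = 70.70².
Subtracting pairs of circle equations eliminates x²+y² and gives linear equations (the radical axes):
-45.6 x − 394.2 y = 6339.69
375.6 x − 84.4 y = 38085.15
Solving the 2×2 system: x ≈ 95.3, y ≈ -27.1 km.
Check against P (with the unrounded x, y): √((x + 104.9)²+(y − 84.7)²) = 229.31 ≈ 229.31 km. ✓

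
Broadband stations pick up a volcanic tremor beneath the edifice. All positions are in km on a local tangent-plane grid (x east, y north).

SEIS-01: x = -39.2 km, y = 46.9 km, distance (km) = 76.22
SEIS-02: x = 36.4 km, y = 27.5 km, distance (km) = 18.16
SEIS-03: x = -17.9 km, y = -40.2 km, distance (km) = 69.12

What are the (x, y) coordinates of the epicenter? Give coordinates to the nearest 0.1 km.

Circle about each station: (x + 39.2)² + (y − 46.9)² = 76.22²; (x − 36.4)² + (y − 27.5)² = 18.16²; (x + 17.9)² + (y + 40.2)² = 69.12².
Subtracting the SEIS-01 equation from the SEIS-02 and SEIS-03 equations removes the quadratic terms:
151.2 x − 38.8 y = 3824.66
42.6 x − 174.2 y = -767.89
Solving the 2×2 system: x ≈ 28.2, y ≈ 11.3 km.

x ≈ 28.2 km, y ≈ 11.3 km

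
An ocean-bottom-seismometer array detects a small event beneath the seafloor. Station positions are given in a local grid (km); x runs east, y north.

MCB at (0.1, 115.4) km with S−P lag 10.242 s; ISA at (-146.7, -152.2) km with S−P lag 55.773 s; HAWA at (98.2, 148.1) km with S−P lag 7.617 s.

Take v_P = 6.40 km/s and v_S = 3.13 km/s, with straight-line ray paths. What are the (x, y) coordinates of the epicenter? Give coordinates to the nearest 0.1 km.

(62.8, 117.7)

Distance from S−P lag: d = Δt · v_P v_S / (v_P − v_S) = Δt · (6.40·3.13)/(6.40−3.13) ≈ 6.1260·Δt.
So d_MCB = 62.74, d_ISA = 341.67, d_HAWA = 46.66 km.
Circle about each station: (x − 0.1)² + (y − 115.4)² = 62.74²; (x + 146.7)² + (y + 152.2)² = 341.67²; (x − 98.2)² + (y − 148.1)² = 46.66².
Subtracting the MCB equation from the ISA and HAWA equations removes the quadratic terms:
-293.6 x − 535.2 y = -81433.52
196.2 x + 65.4 y = 20018.83
Solving the 2×2 system: x ≈ 62.8, y ≈ 117.7 km.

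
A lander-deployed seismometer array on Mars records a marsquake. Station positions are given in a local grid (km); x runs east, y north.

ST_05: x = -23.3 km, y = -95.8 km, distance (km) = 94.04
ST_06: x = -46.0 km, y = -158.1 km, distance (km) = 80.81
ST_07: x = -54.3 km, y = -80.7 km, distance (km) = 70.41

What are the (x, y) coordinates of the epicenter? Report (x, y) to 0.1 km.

(-115.1, -116.2)

Circle about each station: (x + 23.3)² + (y + 95.8)² = 94.04²; (x + 46.0)² + (y + 158.1)² = 80.81²; (x + 54.3)² + (y + 80.7)² = 70.41².
Subtracting pairs of circle equations eliminates x²+y² and gives linear equations (the radical axes):
-45.4 x − 124.6 y = 19704.35
-62.0 x + 30.2 y = 3626.40
Solving the 2×2 system: x ≈ -115.1, y ≈ -116.2 km.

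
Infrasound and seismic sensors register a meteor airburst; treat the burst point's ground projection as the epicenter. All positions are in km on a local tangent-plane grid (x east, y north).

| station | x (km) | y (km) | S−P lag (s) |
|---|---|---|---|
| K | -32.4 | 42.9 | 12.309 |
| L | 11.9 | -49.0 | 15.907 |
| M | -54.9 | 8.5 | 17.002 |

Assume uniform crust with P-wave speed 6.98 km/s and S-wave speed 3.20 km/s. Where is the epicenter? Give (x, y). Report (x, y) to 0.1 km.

(40.3, 40.6)

Distance from S−P lag: d = Δt · v_P v_S / (v_P − v_S) = Δt · (6.98·3.20)/(6.98−3.20) ≈ 5.9090·Δt.
So d_K = 72.73, d_L = 93.99, d_M = 100.46 km.
Circle about each station: (x + 32.4)² + (y − 42.9)² = 72.73²; (x − 11.9)² + (y + 49.0)² = 93.99²; (x + 54.9)² + (y − 8.5)² = 100.46².
Subtracting the K equation from the L and M equations removes the quadratic terms:
88.6 x − 183.8 y = -3892.03
-45.0 x − 68.8 y = -4606.47
Solving the 2×2 system: x ≈ 40.3, y ≈ 40.6 km.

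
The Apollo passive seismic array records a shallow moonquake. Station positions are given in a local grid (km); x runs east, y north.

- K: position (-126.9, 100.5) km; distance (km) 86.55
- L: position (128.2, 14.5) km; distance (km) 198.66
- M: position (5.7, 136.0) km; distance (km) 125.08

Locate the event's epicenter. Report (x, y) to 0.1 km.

-69.3 km east, 35.9 km north

Circle about each station: (x + 126.9)² + (y − 100.5)² = 86.55²; (x − 128.2)² + (y − 14.5)² = 198.66²; (x − 5.7)² + (y − 136.0)² = 125.08².
Subtracting the K equation from the L and M equations removes the quadratic terms:
510.2 x − 172.0 y = -41533.26
265.2 x + 71.0 y = -15829.47
Solving the 2×2 system: x ≈ -69.3, y ≈ 35.9 km.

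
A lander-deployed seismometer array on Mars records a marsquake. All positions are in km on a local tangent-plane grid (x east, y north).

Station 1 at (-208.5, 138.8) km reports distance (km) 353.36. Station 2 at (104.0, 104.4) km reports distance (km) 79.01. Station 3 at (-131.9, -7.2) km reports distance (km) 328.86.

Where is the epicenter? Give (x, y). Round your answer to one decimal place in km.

143.2 km east, 173.0 km north

Circle about each station: (x + 208.5)² + (y − 138.8)² = 353.36²; (x − 104.0)² + (y − 104.4)² = 79.01²; (x + 131.9)² + (y + 7.2)² = 328.86².
Subtracting the Station 1 equation from the Station 2 and Station 3 equations removes the quadratic terms:
625.0 x − 68.8 y = 77598.38
153.2 x − 292.0 y = -28573.85
Solving the 2×2 system: x ≈ 143.2, y ≈ 173.0 km.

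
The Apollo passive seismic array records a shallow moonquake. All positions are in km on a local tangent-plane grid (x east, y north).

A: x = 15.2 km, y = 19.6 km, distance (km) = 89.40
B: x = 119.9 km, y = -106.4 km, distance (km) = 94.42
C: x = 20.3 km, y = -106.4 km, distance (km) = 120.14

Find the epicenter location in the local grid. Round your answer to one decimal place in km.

Circle about each station: (x − 15.2)² + (y − 19.6)² = 89.40²; (x − 119.9)² + (y + 106.4)² = 94.42²; (x − 20.3)² + (y + 106.4)² = 120.14².
Subtracting pairs of circle equations eliminates x²+y² and gives linear equations (the radical axes):
209.4 x − 252.0 y = 24158.99
10.2 x − 252.0 y = 4676.59
Solving the 2×2 system: x ≈ 97.8, y ≈ -14.6 km.

(97.8, -14.6)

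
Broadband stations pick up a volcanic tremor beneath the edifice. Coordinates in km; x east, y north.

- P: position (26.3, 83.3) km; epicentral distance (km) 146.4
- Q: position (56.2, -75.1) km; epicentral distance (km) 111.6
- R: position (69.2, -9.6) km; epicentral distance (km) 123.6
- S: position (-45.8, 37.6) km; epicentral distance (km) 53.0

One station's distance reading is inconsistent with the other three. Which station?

S

Solve using three stations at a time. Using P, Q, R (subtract circle equations pairwise → linear system) gives (x, y) ≈ (-50.2, -41.5).
Distances from that point to each station vs reported:
  P: calculated 146.4 vs reported 146.4 → residual 0.0 km
  Q: calculated 111.5 vs reported 111.6 → residual 0.1 km
  R: calculated 123.5 vs reported 123.6 → residual 0.1 km
  S: calculated 79.2 vs reported 53.0 → residual 26.2 km
P, Q, R are mutually consistent (residuals ≈ 0); S is off by 26.2 km.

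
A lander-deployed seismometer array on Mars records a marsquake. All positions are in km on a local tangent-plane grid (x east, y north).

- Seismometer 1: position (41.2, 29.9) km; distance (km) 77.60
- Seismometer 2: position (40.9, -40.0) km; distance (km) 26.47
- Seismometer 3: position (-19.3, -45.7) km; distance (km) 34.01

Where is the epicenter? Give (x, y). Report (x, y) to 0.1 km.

Circle about each station: (x − 41.2)² + (y − 29.9)² = 77.60²; (x − 40.9)² + (y + 40.0)² = 26.47²; (x + 19.3)² + (y + 45.7)² = 34.01².
Subtracting pairs of circle equations eliminates x²+y² and gives linear equations (the radical axes):
-0.6 x − 139.8 y = 6002.46
-121.0 x − 151.2 y = 4734.61
Solving the 2×2 system: x ≈ 14.6, y ≈ -43.0 km.

x ≈ 14.6 km, y ≈ -43.0 km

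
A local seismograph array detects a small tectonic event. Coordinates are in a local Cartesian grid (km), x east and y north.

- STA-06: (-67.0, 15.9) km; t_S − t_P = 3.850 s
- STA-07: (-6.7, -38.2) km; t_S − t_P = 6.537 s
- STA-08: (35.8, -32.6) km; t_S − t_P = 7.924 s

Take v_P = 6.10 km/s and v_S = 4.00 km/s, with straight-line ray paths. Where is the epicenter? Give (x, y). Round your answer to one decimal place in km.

Distance from S−P lag: d = Δt · v_P v_S / (v_P − v_S) = Δt · (6.10·4.00)/(6.10−4.00) ≈ 11.6190·Δt.
So d_STA-06 = 44.73, d_STA-07 = 75.95, d_STA-08 = 92.07 km.
Circle about each station: (x + 67.0)² + (y − 15.9)² = 44.73²; (x + 6.7)² + (y + 38.2)² = 75.95²; (x − 35.8)² + (y + 32.6)² = 92.07².
Subtracting pairs of circle equations eliminates x²+y² and gives linear equations (the radical axes):
120.6 x − 108.2 y = -7005.31
205.6 x − 97.0 y = -8873.52
Solving the 2×2 system: x ≈ -26.6, y ≈ 35.1 km.

x ≈ -26.6 km, y ≈ 35.1 km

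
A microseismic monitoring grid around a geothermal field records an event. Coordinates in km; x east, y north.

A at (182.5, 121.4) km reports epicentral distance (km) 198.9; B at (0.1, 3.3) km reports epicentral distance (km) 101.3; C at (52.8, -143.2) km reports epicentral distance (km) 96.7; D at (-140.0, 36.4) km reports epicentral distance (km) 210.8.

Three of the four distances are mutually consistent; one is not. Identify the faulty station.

D

Solve using three stations at a time. Using A, B, C (subtract circle equations pairwise → linear system) gives (x, y) ≈ (85.0, -52.0).
Distances from that point to each station vs reported:
  A: calculated 198.9 vs reported 198.9 → residual 0.0 km
  B: calculated 101.3 vs reported 101.3 → residual 0.0 km
  C: calculated 96.7 vs reported 96.7 → residual 0.0 km
  D: calculated 241.8 vs reported 210.8 → residual 31.0 km
A, B, C are mutually consistent (residuals ≈ 0); D is off by 31.0 km.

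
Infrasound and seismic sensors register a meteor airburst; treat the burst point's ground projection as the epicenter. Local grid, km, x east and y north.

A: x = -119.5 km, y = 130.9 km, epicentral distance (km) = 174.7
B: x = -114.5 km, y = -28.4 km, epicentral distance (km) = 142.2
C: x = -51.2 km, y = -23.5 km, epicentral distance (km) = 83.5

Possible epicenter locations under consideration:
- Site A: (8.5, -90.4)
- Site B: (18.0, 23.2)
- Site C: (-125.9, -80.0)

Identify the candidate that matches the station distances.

For each candidate, compare |candidate − station| to the reported distance:
Site A: residuals A 81.0, B 4.5, C 6.2 → max 81.0 km
Site B: residuals A 0.0, B 0.0, C 0.0 → max 0.0 km
Site C: residuals A 36.3, B 89.4, C 10.2 → max 89.4 km
Only Site B has all residuals ≈ 0.

Site B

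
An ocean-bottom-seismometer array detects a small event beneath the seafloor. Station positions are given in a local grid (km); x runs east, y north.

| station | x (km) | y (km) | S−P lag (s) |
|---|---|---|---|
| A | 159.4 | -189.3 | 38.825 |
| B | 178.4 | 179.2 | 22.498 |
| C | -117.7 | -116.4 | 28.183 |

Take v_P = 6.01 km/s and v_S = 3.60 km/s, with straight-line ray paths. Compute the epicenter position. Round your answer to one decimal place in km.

(-12.7, 113.8)

Distance from S−P lag: d = Δt · v_P v_S / (v_P − v_S) = Δt · (6.01·3.60)/(6.01−3.60) ≈ 8.9776·Δt.
So d_A = 348.56, d_B = 201.98, d_C = 253.02 km.
Circle about each station: (x − 159.4)² + (y + 189.3)² = 348.56²; (x − 178.4)² + (y − 179.2)² = 201.98²; (x + 117.7)² + (y + 116.4)² = 253.02².
Subtracting the A equation from the B and C equations removes the quadratic terms:
38.0 x + 737.0 y = 83394.50
-554.2 x + 145.8 y = 23634.35
Solving the 2×2 system: x ≈ -12.7, y ≈ 113.8 km.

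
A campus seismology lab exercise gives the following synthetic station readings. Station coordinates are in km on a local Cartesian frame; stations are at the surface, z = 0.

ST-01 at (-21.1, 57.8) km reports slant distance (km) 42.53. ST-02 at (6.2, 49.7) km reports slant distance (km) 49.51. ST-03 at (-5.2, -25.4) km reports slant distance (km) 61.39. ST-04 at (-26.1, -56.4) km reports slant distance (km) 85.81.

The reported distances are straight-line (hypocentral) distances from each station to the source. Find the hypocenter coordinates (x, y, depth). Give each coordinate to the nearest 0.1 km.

Each station gives a sphere (x−x_i)² + (y−y_i)² + z² = d_i² (stations at z=0).
Subtracting the ST-01 sphere from ST-02 and ST-03: z² cancels, leaving linear equations in x and y:
54.6 x − 16.2 y = -1919.96
31.8 x − 166.4 y = -5073.78
Solving: x ≈ -27.687, y ≈ 25.200 km (keep extra digits for the depth step; rounded: -27.7, 25.2).
Then from the ST-01 sphere: z² = 42.53² − (x + 21.1)² − (y − 57.8)² with x = -27.687, y = 25.200, so z ≈ 26.508 ≈ 26.5 km.

(-27.7, 25.2, 26.5)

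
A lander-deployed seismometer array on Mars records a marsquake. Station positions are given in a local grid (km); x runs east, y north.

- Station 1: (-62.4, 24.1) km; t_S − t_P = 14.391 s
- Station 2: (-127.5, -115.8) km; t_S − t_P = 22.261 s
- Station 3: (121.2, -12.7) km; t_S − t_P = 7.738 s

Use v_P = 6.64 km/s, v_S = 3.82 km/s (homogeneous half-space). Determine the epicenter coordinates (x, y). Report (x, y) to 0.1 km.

Distance from S−P lag: d = Δt · v_P v_S / (v_P − v_S) = Δt · (6.64·3.82)/(6.64−3.82) ≈ 8.9946·Δt.
So d_Station 1 = 129.44, d_Station 2 = 200.23, d_Station 3 = 69.60 km.
Circle about each station: (x + 62.4)² + (y − 24.1)² = 129.44²; (x + 127.5)² + (y + 115.8)² = 200.23²; (x − 121.2)² + (y + 12.7)² = 69.60².
Subtracting pairs of circle equations eliminates x²+y² and gives linear equations (the radical axes):
-130.2 x − 279.8 y = 1853.98
367.2 x − 73.6 y = 22286.71
Solving the 2×2 system: x ≈ 54.3, y ≈ -31.9 km.

(54.3, -31.9)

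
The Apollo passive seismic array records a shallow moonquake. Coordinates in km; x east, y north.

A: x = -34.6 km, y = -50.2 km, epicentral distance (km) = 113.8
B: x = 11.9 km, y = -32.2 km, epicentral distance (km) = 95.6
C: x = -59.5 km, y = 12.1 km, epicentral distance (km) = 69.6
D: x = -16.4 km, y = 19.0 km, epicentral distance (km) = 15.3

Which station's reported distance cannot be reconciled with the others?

D

Solve using three stations at a time. Using A, B, C (subtract circle equations pairwise → linear system) gives (x, y) ≈ (-9.9, 60.9).
Distances from that point to each station vs reported:
  A: calculated 113.8 vs reported 113.8 → residual 0.0 km
  B: calculated 95.6 vs reported 95.6 → residual 0.0 km
  C: calculated 69.6 vs reported 69.6 → residual 0.0 km
  D: calculated 42.4 vs reported 15.3 → residual 27.1 km
A, B, C are mutually consistent (residuals ≈ 0); D is off by 27.1 km.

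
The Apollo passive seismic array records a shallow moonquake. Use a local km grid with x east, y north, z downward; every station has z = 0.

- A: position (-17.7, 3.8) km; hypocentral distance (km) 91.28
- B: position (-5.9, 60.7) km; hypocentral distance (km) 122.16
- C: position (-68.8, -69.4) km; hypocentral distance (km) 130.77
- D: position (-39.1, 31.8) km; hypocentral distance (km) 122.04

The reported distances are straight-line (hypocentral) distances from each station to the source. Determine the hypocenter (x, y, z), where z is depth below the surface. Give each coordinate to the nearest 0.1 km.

(51.0, -38.7, 42.5)

Each station gives a sphere (x−x_i)² + (y−y_i)² + z² = d_i² (stations at z=0).
Subtracting the A sphere from B and C: z² cancels, leaving linear equations in x and y:
23.6 x + 113.8 y = -3199.46
-102.2 x − 146.4 y = 453.32
Solving: x ≈ 50.984, y ≈ -38.688 km (keep extra digits for the depth step; rounded: 51.0, -38.7).
Then from the A sphere: z² = 91.28² − (x + 17.7)² − (y − 3.8)² with x = 50.984, y = -38.688, so z ≈ 42.536 ≈ 42.5 km.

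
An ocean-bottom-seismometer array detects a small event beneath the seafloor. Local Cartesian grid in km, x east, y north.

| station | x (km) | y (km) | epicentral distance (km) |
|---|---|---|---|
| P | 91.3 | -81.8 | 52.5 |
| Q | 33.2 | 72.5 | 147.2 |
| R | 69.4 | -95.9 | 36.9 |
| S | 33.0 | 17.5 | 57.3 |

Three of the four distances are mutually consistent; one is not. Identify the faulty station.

Solve using three stations at a time. Using P, Q, R (subtract circle equations pairwise → linear system) gives (x, y) ≈ (39.3, -74.6).
Distances from that point to each station vs reported:
  P: calculated 52.5 vs reported 52.5 → residual 0.0 km
  Q: calculated 147.2 vs reported 147.2 → residual 0.0 km
  R: calculated 36.9 vs reported 36.9 → residual 0.0 km
  S: calculated 92.3 vs reported 57.3 → residual 35.0 km
P, Q, R are mutually consistent (residuals ≈ 0); S is off by 35.0 km.

S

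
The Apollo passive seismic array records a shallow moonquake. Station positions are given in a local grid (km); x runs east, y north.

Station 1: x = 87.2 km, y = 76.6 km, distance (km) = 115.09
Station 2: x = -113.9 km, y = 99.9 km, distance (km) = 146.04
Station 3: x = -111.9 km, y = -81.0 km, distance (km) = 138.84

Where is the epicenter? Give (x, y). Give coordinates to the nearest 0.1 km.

Circle about each station: (x − 87.2)² + (y − 76.6)² = 115.09²; (x + 113.9)² + (y − 99.9)² = 146.04²; (x + 111.9)² + (y + 81.0)² = 138.84².
Subtracting the Station 1 equation from the Station 2 and Station 3 equations removes the quadratic terms:
-402.2 x + 46.6 y = 1399.85
-398.2 x − 315.2 y = -419.63
Solving the 2×2 system: x ≈ -2.9, y ≈ 5.0 km.
Check against Station 1 (with the unrounded x, y): √((x − 87.2)²+(y − 76.6)²) = 115.09 ≈ 115.09 km. ✓

x ≈ -2.9 km, y ≈ 5.0 km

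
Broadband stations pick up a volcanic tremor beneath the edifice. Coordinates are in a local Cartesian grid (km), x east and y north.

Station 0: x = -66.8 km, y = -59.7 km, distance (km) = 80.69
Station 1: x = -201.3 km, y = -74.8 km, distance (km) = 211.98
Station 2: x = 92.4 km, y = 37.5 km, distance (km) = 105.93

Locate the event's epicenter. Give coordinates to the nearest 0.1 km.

Circle about each station: (x + 66.8)² + (y + 59.7)² = 80.69²; (x + 201.3)² + (y + 74.8)² = 211.98²; (x − 92.4)² + (y − 37.5)² = 105.93².
Subtracting pairs of circle equations eliminates x²+y² and gives linear equations (the radical axes):
-269.0 x − 30.2 y = -334.24
318.4 x + 194.4 y = -2792.61
Solving the 2×2 system: x ≈ 3.5, y ≈ -20.1 km.

3.5 km east, -20.1 km north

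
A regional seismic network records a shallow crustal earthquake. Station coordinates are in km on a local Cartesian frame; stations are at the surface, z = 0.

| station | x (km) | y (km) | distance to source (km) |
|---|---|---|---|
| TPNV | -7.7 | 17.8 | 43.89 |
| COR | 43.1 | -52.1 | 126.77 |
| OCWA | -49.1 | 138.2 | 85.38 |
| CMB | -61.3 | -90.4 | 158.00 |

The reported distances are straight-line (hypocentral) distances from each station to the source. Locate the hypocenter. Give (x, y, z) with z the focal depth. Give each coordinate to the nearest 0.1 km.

(-14.8, 60.4, 7.8)

Each station gives a sphere (x−x_i)² + (y−y_i)² + z² = d_i² (stations at z=0).
Subtracting the TPNV sphere from COR and OCWA: z² cancels, leaving linear equations in x and y:
101.6 x − 139.8 y = -9948.41
-82.8 x + 240.8 y = 15770.51
Solving: x ≈ -14.807, y ≈ 60.401 km (keep extra digits for the depth step; rounded: -14.8, 60.4).
Then from the TPNV sphere: z² = 43.89² − (x + 7.7)² − (y − 17.8)² with x = -14.807, y = 60.401, so z ≈ 7.809 ≈ 7.8 km.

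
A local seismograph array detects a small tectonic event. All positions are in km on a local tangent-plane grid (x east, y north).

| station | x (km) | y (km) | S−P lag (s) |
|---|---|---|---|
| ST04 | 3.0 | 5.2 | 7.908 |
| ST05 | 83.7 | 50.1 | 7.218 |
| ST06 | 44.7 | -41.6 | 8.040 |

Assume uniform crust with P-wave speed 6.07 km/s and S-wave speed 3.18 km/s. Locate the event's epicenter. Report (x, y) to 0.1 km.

x ≈ 55.5 km, y ≈ 11.0 km

Distance from S−P lag: d = Δt · v_P v_S / (v_P − v_S) = Δt · (6.07·3.18)/(6.07−3.18) ≈ 6.6791·Δt.
So d_ST04 = 52.82, d_ST05 = 48.21, d_ST06 = 53.70 km.
Circle about each station: (x − 3.0)² + (y − 5.2)² = 52.82²; (x − 83.7)² + (y − 50.1)² = 48.21²; (x − 44.7)² + (y + 41.6)² = 53.70².
Subtracting pairs of circle equations eliminates x²+y² and gives linear equations (the radical axes):
161.4 x + 89.8 y = 9945.41
83.4 x − 93.6 y = 3598.87
Solving the 2×2 system: x ≈ 55.5, y ≈ 11.0 km.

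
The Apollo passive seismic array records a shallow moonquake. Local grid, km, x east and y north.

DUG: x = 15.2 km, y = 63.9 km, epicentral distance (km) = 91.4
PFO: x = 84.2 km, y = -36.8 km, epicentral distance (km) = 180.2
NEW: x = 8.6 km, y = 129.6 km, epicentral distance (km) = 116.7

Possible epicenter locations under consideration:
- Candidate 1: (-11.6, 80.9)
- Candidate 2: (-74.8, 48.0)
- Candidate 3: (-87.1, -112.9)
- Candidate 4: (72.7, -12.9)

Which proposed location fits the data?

Candidate 2

For each candidate, compare |candidate − station| to the reported distance:
Candidate 1: residuals DUG 59.7, PFO 28.4, NEW 64.0 → max 64.0 km
Candidate 2: residuals DUG 0.0, PFO 0.0, NEW 0.0 → max 0.0 km
Candidate 3: residuals DUG 112.9, PFO 7.2, NEW 144.0 → max 144.0 km
Candidate 4: residuals DUG 4.5, PFO 153.7, NEW 39.6 → max 153.7 km
Only Candidate 2 has all residuals ≈ 0.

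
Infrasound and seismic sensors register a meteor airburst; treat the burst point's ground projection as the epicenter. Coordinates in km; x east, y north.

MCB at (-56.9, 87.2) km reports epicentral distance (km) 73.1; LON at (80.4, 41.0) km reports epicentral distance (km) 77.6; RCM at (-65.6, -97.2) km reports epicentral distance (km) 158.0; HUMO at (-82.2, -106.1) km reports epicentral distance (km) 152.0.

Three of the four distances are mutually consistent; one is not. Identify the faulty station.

HUMO

Solve using three stations at a time. Using MCB, LON, RCM (subtract circle equations pairwise → linear system) gives (x, y) ≈ (2.9, 45.2).
Distances from that point to each station vs reported:
  MCB: calculated 73.1 vs reported 73.1 → residual 0.0 km
  LON: calculated 77.6 vs reported 77.6 → residual 0.0 km
  RCM: calculated 158.0 vs reported 158.0 → residual 0.0 km
  HUMO: calculated 173.6 vs reported 152.0 → residual 21.6 km
MCB, LON, RCM are mutually consistent (residuals ≈ 0); HUMO is off by 21.6 km.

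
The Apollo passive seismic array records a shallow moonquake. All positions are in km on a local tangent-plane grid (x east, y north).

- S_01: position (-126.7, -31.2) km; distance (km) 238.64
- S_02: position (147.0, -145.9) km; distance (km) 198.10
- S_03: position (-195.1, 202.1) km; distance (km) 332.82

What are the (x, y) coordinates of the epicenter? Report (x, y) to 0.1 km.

Circle about each station: (x + 126.7)² + (y + 31.2)² = 238.64²; (x − 147.0)² + (y + 145.9)² = 198.10²; (x + 195.1)² + (y − 202.1)² = 332.82².
Subtracting pairs of circle equations eliminates x²+y² and gives linear equations (the radical axes):
547.4 x − 229.4 y = 43574.92
-136.8 x + 466.6 y = 8061.99
Solving the 2×2 system: x ≈ 99.0, y ≈ 46.3 km.

(99.0, 46.3)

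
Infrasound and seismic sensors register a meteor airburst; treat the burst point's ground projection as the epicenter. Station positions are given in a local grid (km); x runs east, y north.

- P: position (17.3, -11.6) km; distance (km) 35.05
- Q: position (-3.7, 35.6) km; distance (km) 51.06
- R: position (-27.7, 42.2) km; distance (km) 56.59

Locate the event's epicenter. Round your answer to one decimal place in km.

x ≈ -17.7 km, y ≈ -13.5 km

Circle about each station: (x − 17.3)² + (y + 11.6)² = 35.05²; (x + 3.7)² + (y − 35.6)² = 51.06²; (x + 27.7)² + (y − 42.2)² = 56.59².
Subtracting the P equation from the Q and R equations removes the quadratic terms:
-42.0 x + 94.4 y = -531.42
-90.0 x + 107.6 y = 140.35
Solving the 2×2 system: x ≈ -17.7, y ≈ -13.5 km.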